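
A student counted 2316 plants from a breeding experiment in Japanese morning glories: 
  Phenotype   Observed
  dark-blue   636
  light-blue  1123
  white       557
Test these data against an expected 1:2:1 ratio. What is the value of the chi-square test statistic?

7.505

Total ratio parts = 4. Expected numbers out of 2316:
  dark-blue: 2316 × 1/4 = 579
  light-blue: 2316 × 2/4 = 1158
  white: 2316 × 1/4 = 579
χ² = Σ (O − E)² / E
  dark-blue: (636 − 579)² / 579 = 5.6114
  light-blue: (1123 − 1158)² / 1158 = 1.0579
  white: (557 − 579)² / 579 = 0.8359
χ² = 5.6114 + 1.0579 + 0.8359 = 7.5052 ≈ 7.505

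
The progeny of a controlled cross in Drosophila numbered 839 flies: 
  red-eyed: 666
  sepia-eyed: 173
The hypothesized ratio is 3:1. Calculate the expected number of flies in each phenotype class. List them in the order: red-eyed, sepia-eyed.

629.25, 209.75

Expected counts for N = 839 under a 3:1 ratio (total parts = 4):
  red-eyed: 839 × 3/4 = 629.25
  sepia-eyed: 839 × 1/4 = 209.75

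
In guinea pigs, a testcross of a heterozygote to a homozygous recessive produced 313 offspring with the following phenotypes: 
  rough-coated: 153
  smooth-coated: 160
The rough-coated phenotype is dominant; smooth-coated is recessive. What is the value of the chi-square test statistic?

0.157

A testcross of a heterozygote (Aa × aa) gives a 1:1 phenotypic ratio.
Under the 1:1 hypothesis (Σ ratio = 2, N = 313):
  rough-coated: 313 × 1/2 = 156.5
  smooth-coated: 313 × 1/2 = 156.5
χ² = Σ (O − E)² / E
  rough-coated: (153 − 156.5)² / 156.5 = 0.0783
  smooth-coated: (160 − 156.5)² / 156.5 = 0.0783
χ² = 0.0783 + 0.0783 = 0.1566 ≈ 0.157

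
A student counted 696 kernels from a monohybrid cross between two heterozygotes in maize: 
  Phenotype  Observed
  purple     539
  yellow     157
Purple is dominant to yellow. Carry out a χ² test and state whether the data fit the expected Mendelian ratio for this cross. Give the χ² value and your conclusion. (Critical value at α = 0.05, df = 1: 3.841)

For a monohybrid cross between heterozygotes with complete dominance, the expected phenotypic ratio is 3:1.
The 3:1 ratio has 4 parts, so with N = 696 the expected counts are:
  purple: 696 × 3/4 = 522
  yellow: 696 × 1/4 = 174
χ² = Σ (O − E)² / E
  purple: (539 − 522)² / 522 = 0.5536
  yellow: (157 − 174)² / 174 = 1.6609
χ² = 0.5536 + 1.6609 = 2.2145 ≈ 2.215
Degrees of freedom = 2 − 1 = 1; critical value at α = 0.05 is 3.841.
Since 2.215 < 3.841, we fail to reject the null hypothesis — the data are consistent with the 3:1 ratio.

2.215; consistent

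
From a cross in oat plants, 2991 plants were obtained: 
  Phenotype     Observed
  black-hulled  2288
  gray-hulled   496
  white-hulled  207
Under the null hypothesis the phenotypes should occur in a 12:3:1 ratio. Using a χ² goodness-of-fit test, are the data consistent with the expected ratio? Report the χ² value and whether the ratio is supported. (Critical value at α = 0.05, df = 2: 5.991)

10.536; not consistent

The 12:3:1 ratio has 16 parts, so with N = 2991 the expected counts are:
  black-hulled: 2991 × 12/16 = 2243.25
  gray-hulled: 2991 × 3/16 = 560.8125
  white-hulled: 2991 × 1/16 = 186.9375
χ² = Σ (O − E)² / E
  black-hulled: (2288 − 2243.25)² / 2243.25 = 0.8927
  gray-hulled: (496 − 560.8125)² / 560.8125 = 7.4903
  white-hulled: (207 − 186.9375)² / 186.9375 = 2.1531
χ² = 0.8927 + 7.4903 + 2.1531 = 10.5361 ≈ 10.536
Degrees of freedom = 3 − 1 = 2; critical value at α = 0.05 is 5.991.
Since 10.536 > 5.991, we reject the null hypothesis — the data do not fit the 12:3:1 ratio.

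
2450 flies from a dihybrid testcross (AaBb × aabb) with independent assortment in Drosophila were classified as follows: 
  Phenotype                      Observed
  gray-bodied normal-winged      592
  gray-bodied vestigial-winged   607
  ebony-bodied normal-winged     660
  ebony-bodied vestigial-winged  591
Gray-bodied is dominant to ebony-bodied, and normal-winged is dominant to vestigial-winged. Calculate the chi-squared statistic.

5.174

A dihybrid testcross with independent assortment gives a 1:1:1:1 ratio.
Expected counts for N = 2450 under a 1:1:1:1 ratio (total parts = 4):
  gray-bodied normal-winged: 2450 × 1/4 = 612.5
  gray-bodied vestigial-winged: 2450 × 1/4 = 612.5
  ebony-bodied normal-winged: 2450 × 1/4 = 612.5
  ebony-bodied vestigial-winged: 2450 × 1/4 = 612.5
χ² = Σ (O − E)² / E
  gray-bodied normal-winged: (592 − 612.5)² / 612.5 = 0.6861
  gray-bodied vestigial-winged: (607 − 612.5)² / 612.5 = 0.0494
  ebony-bodied normal-winged: (660 − 612.5)² / 612.5 = 3.6837
  ebony-bodied vestigial-winged: (591 − 612.5)² / 612.5 = 0.7547
χ² = 0.6861 + 0.0494 + 3.6837 + 0.7547 = 5.1739 ≈ 5.174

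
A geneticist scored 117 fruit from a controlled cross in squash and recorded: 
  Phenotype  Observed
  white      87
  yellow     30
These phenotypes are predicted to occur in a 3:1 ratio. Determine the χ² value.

The 3:1 ratio has 4 parts, so with N = 117 the expected counts are:
  white: 117 × 3/4 = 87.75
  yellow: 117 × 1/4 = 29.25
χ² = Σ (O − E)² / E
  white: (87 − 87.75)² / 87.75 = 0.0064
  yellow: (30 − 29.25)² / 29.25 = 0.0192
χ² = 0.0064 + 0.0192 = 0.0256 ≈ 0.026

0.026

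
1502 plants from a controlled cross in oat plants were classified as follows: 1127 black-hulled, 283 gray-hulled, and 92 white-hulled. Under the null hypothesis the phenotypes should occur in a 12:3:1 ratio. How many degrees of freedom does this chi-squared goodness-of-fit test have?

2

A goodness-of-fit test with 3 phenotype classes has df = 3 − 1 = 2.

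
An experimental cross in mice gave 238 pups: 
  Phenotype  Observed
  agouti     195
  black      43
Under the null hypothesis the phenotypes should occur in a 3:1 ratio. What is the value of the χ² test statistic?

6.101

Total ratio parts = 4. Expected numbers out of 238:
  agouti: 238 × 3/4 = 178.5
  black: 238 × 1/4 = 59.5
χ² = Σ (O − E)² / E
  agouti: (195 − 178.5)² / 178.5 = 1.5252
  black: (43 − 59.5)² / 59.5 = 4.5756
χ² = 1.5252 + 4.5756 = 6.1008 ≈ 6.101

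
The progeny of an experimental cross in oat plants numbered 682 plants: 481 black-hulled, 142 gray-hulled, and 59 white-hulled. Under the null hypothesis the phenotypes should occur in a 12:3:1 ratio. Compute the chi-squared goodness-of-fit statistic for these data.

The 12:3:1 ratio has 16 parts, so with N = 682 the expected counts are:
  black-hulled: 682 × 12/16 = 511.5
  gray-hulled: 682 × 3/16 = 127.875
  white-hulled: 682 × 1/16 = 42.625
χ² = Σ (O − E)² / E
  black-hulled: (481 − 511.5)² / 511.5 = 1.8187
  gray-hulled: (142 − 127.875)² / 127.875 = 1.5602
  white-hulled: (59 − 42.625)² / 42.625 = 6.2907
χ² = 1.8187 + 1.5602 + 6.2907 = 9.6696 ≈ 9.670

9.670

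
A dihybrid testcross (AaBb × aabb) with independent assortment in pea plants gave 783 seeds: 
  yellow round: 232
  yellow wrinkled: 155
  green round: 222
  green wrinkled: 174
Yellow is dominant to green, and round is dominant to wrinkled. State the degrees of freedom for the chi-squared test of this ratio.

3

A dihybrid testcross with independent assortment gives a 1:1:1:1 ratio.
A goodness-of-fit test with 4 phenotype classes has df = 4 − 1 = 3.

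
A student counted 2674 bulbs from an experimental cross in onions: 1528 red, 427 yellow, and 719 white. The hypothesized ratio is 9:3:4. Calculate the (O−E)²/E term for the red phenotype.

0.379

Total ratio parts = 16. Expected numbers out of 2674:
  red: 2674 × 9/16 = 1504.125
  yellow: 2674 × 3/16 = 501.375
  white: 2674 × 4/16 = 668.5
Contribution of red: (1528 − 1504.125)² / 1504.125 = 0.3790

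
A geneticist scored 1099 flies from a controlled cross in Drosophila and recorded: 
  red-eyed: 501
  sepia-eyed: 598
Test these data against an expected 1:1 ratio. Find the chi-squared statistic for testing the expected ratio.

Under the 1:1 hypothesis (Σ ratio = 2, N = 1099):
  red-eyed: 1099 × 1/2 = 549.5
  sepia-eyed: 1099 × 1/2 = 549.5
χ² = Σ (O − E)² / E
  red-eyed: (501 − 549.5)² / 549.5 = 4.2807
  sepia-eyed: (598 − 549.5)² / 549.5 = 4.2807
χ² = 4.2807 + 4.2807 = 8.5614 ≈ 8.561

8.561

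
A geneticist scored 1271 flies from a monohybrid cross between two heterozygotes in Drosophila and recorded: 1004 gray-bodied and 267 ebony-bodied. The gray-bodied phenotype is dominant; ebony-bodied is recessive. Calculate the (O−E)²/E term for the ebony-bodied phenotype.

For a monohybrid cross between heterozygotes with complete dominance, the expected phenotypic ratio is 3:1.
Expected counts for N = 1271 under a 3:1 ratio (total parts = 4):
  gray-bodied: 1271 × 3/4 = 953.25
  ebony-bodied: 1271 × 1/4 = 317.75
Contribution of ebony-bodied: (267 − 317.75)² / 317.75 = 8.1056

8.106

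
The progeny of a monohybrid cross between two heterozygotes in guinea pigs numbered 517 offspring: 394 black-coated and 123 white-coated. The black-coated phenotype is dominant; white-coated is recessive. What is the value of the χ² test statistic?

For a monohybrid cross between heterozygotes with complete dominance, the expected phenotypic ratio is 3:1.
The 3:1 ratio has 4 parts, so with N = 517 the expected counts are:
  black-coated: 517 × 3/4 = 387.75
  white-coated: 517 × 1/4 = 129.25
χ² = Σ (O − E)² / E
  black-coated: (394 − 387.75)² / 387.75 = 0.1007
  white-coated: (123 − 129.25)² / 129.25 = 0.3022
χ² = 0.1007 + 0.3022 = 0.4029 ≈ 0.403

0.403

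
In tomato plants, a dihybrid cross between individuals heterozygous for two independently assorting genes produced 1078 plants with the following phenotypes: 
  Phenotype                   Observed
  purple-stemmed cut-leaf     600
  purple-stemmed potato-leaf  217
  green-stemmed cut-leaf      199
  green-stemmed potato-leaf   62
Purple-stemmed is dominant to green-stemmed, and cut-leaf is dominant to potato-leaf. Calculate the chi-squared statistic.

1.639

A dihybrid F₂ with independent assortment and complete dominance at both loci gives a 9:3:3:1 phenotypic ratio.
Expected counts for N = 1078 under a 9:3:3:1 ratio (total parts = 16):
  purple-stemmed cut-leaf: 1078 × 9/16 = 606.375
  purple-stemmed potato-leaf: 1078 × 3/16 = 202.125
  green-stemmed cut-leaf: 1078 × 3/16 = 202.125
  green-stemmed potato-leaf: 1078 × 1/16 = 67.375
χ² = Σ (O − E)² / E
  purple-stemmed cut-leaf: (600 − 606.375)² / 606.375 = 0.0670
  purple-stemmed potato-leaf: (217 − 202.125)² / 202.125 = 1.0947
  green-stemmed cut-leaf: (199 − 202.125)² / 202.125 = 0.0483
  green-stemmed potato-leaf: (62 − 67.375)² / 67.375 = 0.4288
χ² = 0.0670 + 1.0947 + 0.0483 + 0.4288 = 1.6388 ≈ 1.639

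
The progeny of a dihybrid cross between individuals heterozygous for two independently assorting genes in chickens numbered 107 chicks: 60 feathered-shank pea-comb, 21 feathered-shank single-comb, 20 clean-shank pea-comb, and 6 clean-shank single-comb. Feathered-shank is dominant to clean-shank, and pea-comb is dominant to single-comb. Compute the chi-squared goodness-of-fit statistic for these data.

A dihybrid F₂ with independent assortment and complete dominance at both loci gives a 9:3:3:1 phenotypic ratio.
Expected counts for N = 107 under a 9:3:3:1 ratio (total parts = 16):
  feathered-shank pea-comb: 107 × 9/16 = 60.1875
  feathered-shank single-comb: 107 × 3/16 = 20.0625
  clean-shank pea-comb: 107 × 3/16 = 20.0625
  clean-shank single-comb: 107 × 1/16 = 6.6875
χ² = Σ (O − E)² / E
  feathered-shank pea-comb: (60 − 60.1875)² / 60.1875 = 0.0006
  feathered-shank single-comb: (21 − 20.0625)² / 20.0625 = 0.0438
  clean-shank pea-comb: (20 − 20.0625)² / 20.0625 = 0.0002
  clean-shank single-comb: (6 − 6.6875)² / 6.6875 = 0.0707
χ² = 0.0006 + 0.0438 + 0.0002 + 0.0707 = 0.1153 ≈ 0.115

0.115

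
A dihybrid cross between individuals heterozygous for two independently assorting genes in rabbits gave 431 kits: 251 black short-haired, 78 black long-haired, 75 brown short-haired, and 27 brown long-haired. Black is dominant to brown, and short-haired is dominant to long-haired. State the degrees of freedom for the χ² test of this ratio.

A dihybrid F₂ with independent assortment and complete dominance at both loci gives a 9:3:3:1 phenotypic ratio.
A goodness-of-fit test with 4 phenotype classes has df = 4 − 1 = 3.

3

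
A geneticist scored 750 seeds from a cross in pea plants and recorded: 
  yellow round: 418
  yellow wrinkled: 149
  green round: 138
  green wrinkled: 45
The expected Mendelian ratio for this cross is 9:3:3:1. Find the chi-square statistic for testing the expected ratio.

0.658

Under the 9:3:3:1 hypothesis (Σ ratio = 16, N = 750):
  yellow round: 750 × 9/16 = 421.875
  yellow wrinkled: 750 × 3/16 = 140.625
  green round: 750 × 3/16 = 140.625
  green wrinkled: 750 × 1/16 = 46.875
χ² = Σ (O − E)² / E
  yellow round: (418 − 421.875)² / 421.875 = 0.0356
  yellow wrinkled: (149 − 140.625)² / 140.625 = 0.4988
  green round: (138 − 140.625)² / 140.625 = 0.0490
  green wrinkled: (45 − 46.875)² / 46.875 = 0.0750
χ² = 0.0356 + 0.4988 + 0.0490 + 0.0750 = 0.6584 ≈ 0.658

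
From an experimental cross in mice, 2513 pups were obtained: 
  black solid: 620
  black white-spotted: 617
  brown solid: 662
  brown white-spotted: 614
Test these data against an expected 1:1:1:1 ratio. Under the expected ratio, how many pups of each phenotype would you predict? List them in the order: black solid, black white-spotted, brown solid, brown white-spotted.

Total ratio parts = 4. Expected numbers out of 2513:
  black solid: 2513 × 1/4 = 628.25
  black white-spotted: 2513 × 1/4 = 628.25
  brown solid: 2513 × 1/4 = 628.25
  brown white-spotted: 2513 × 1/4 = 628.25

628.25, 628.25, 628.25, 628.25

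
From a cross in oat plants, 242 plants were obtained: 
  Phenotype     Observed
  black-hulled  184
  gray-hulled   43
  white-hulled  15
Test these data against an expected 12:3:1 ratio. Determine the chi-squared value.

0.160

Under the 12:3:1 hypothesis (Σ ratio = 16, N = 242):
  black-hulled: 242 × 12/16 = 181.5
  gray-hulled: 242 × 3/16 = 45.375
  white-hulled: 242 × 1/16 = 15.125
χ² = Σ (O − E)² / E
  black-hulled: (184 − 181.5)² / 181.5 = 0.0344
  gray-hulled: (43 − 45.375)² / 45.375 = 0.1243
  white-hulled: (15 − 15.125)² / 15.125 = 0.0010
χ² = 0.0344 + 0.1243 + 0.0010 = 0.1597 ≈ 0.160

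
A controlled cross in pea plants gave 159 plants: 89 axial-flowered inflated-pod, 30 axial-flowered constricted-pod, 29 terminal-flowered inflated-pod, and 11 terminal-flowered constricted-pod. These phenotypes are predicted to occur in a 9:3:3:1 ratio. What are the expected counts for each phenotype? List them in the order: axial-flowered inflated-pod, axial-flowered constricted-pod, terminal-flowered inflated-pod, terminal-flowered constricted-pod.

Total ratio parts = 16. Expected numbers out of 159:
  axial-flowered inflated-pod: 159 × 9/16 = 89.4375
  axial-flowered constricted-pod: 159 × 3/16 = 29.8125
  terminal-flowered inflated-pod: 159 × 3/16 = 29.8125
  terminal-flowered constricted-pod: 159 × 1/16 = 9.9375

89.4375, 29.8125, 29.8125, 9.9375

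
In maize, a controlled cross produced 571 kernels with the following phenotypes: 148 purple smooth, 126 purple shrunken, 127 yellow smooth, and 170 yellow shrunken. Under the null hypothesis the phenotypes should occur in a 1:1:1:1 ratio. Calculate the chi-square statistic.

Total ratio parts = 4. Expected numbers out of 571:
  purple smooth: 571 × 1/4 = 142.75
  purple shrunken: 571 × 1/4 = 142.75
  yellow smooth: 571 × 1/4 = 142.75
  yellow shrunken: 571 × 1/4 = 142.75
χ² = Σ (O − E)² / E
  purple smooth: (148 − 142.75)² / 142.75 = 0.1931
  purple shrunken: (126 − 142.75)² / 142.75 = 1.9654
  yellow smooth: (127 − 142.75)² / 142.75 = 1.7377
  yellow shrunken: (170 − 142.75)² / 142.75 = 5.2018
χ² = 0.1931 + 1.9654 + 1.7377 + 5.2018 = 9.098

9.098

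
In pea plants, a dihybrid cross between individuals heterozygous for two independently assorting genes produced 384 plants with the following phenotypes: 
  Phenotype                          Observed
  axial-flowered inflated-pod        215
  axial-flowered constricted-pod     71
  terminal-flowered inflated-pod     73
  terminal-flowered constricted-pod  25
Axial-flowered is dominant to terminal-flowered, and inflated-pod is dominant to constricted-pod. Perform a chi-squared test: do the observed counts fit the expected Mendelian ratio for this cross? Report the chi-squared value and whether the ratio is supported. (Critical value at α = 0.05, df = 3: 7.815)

0.074; consistent

A dihybrid F₂ with independent assortment and complete dominance at both loci gives a 9:3:3:1 phenotypic ratio.
Total ratio parts = 16. Expected numbers out of 384:
  axial-flowered inflated-pod: 384 × 9/16 = 216
  axial-flowered constricted-pod: 384 × 3/16 = 72
  terminal-flowered inflated-pod: 384 × 3/16 = 72
  terminal-flowered constricted-pod: 384 × 1/16 = 24
χ² = Σ (O − E)² / E
  axial-flowered inflated-pod: (215 − 216)² / 216 = 0.0046
  axial-flowered constricted-pod: (71 − 72)² / 72 = 0.0139
  terminal-flowered inflated-pod: (73 − 72)² / 72 = 0.0139
  terminal-flowered constricted-pod: (25 − 24)² / 24 = 0.0417
χ² = 0.0046 + 0.0139 + 0.0139 + 0.0417 = 0.0741 ≈ 0.074
Degrees of freedom = 4 − 1 = 3; critical value at α = 0.05 is 7.815.
Since 0.074 < 7.815, we fail to reject the null hypothesis — the data are consistent with the 9:3:3:1 ratio.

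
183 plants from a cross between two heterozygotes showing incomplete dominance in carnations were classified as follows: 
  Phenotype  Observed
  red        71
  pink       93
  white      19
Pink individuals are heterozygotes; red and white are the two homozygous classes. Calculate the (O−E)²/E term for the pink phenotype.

With incomplete dominance, a heterozygote × heterozygote cross gives a 1:2:1 phenotypic ratio.
The 1:2:1 ratio has 4 parts, so with N = 183 the expected counts are:
  red: 183 × 1/4 = 45.75
  pink: 183 × 2/4 = 91.5
  white: 183 × 1/4 = 45.75
Contribution of pink: (93 − 91.5)² / 91.5 = 0.0246

0.025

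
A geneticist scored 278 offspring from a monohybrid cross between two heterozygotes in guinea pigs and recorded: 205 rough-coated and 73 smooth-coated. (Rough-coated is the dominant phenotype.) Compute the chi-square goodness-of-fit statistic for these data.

0.235

For a monohybrid cross between heterozygotes with complete dominance, the expected phenotypic ratio is 3:1.
Under the 3:1 hypothesis (Σ ratio = 4, N = 278):
  rough-coated: 278 × 3/4 = 208.5
  smooth-coated: 278 × 1/4 = 69.5
χ² = Σ (O − E)² / E
  rough-coated: (205 − 208.5)² / 208.5 = 0.0588
  smooth-coated: (73 − 69.5)² / 69.5 = 0.1763
χ² = 0.0588 + 0.1763 = 0.2351 ≈ 0.235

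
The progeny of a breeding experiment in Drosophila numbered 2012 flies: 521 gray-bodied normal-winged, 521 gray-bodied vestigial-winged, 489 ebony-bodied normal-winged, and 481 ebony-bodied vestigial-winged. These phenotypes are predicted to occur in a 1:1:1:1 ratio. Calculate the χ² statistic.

2.640

The 1:1:1:1 ratio has 4 parts, so with N = 2012 the expected counts are:
  gray-bodied normal-winged: 2012 × 1/4 = 503
  gray-bodied vestigial-winged: 2012 × 1/4 = 503
  ebony-bodied normal-winged: 2012 × 1/4 = 503
  ebony-bodied vestigial-winged: 2012 × 1/4 = 503
χ² = Σ (O − E)² / E
  gray-bodied normal-winged: (521 − 503)² / 503 = 0.6441
  gray-bodied vestigial-winged: (521 − 503)² / 503 = 0.6441
  ebony-bodied normal-winged: (489 − 503)² / 503 = 0.3897
  ebony-bodied vestigial-winged: (481 − 503)² / 503 = 0.9622
χ² = 0.6441 + 0.6441 + 0.3897 + 0.9622 = 2.6401 ≈ 2.640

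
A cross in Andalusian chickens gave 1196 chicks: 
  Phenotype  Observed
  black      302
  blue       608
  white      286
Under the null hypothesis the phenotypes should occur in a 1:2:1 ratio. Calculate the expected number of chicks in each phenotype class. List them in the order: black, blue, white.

The 1:2:1 ratio has 4 parts, so with N = 1196 the expected counts are:
  black: 1196 × 1/4 = 299
  blue: 1196 × 2/4 = 598
  white: 1196 × 1/4 = 299

299, 598, 299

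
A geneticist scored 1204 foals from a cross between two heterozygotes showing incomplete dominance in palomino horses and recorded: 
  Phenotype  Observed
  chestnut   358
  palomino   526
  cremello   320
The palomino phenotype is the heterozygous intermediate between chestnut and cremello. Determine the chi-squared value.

With incomplete dominance, a heterozygote × heterozygote cross gives a 1:2:1 phenotypic ratio.
Total ratio parts = 4. Expected numbers out of 1204:
  chestnut: 1204 × 1/4 = 301
  palomino: 1204 × 2/4 = 602
  cremello: 1204 × 1/4 = 301
χ² = Σ (O − E)² / E
  chestnut: (358 − 301)² / 301 = 10.7940
  palomino: (526 − 602)² / 602 = 9.5947
  cremello: (320 − 301)² / 301 = 1.1993
χ² = 10.7940 + 9.5947 + 1.1993 = 21.588

21.588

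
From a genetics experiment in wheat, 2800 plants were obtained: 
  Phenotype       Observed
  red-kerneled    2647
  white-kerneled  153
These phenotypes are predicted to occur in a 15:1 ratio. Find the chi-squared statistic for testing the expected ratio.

Under the 15:1 hypothesis (Σ ratio = 16, N = 2800):
  red-kerneled: 2800 × 15/16 = 2625
  white-kerneled: 2800 × 1/16 = 175
χ² = Σ (O − E)² / E
  red-kerneled: (2647 − 2625)² / 2625 = 0.1844
  white-kerneled: (153 − 175)² / 175 = 2.7657
χ² = 0.1844 + 2.7657 = 2.9501 ≈ 2.950

2.950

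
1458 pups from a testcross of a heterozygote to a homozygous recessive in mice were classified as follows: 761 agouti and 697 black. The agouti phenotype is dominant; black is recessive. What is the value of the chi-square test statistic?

2.809

A testcross of a heterozygote (Aa × aa) gives a 1:1 phenotypic ratio.
Under the 1:1 hypothesis (Σ ratio = 2, N = 1458):
  agouti: 1458 × 1/2 = 729
  black: 1458 × 1/2 = 729
χ² = Σ (O − E)² / E
  agouti: (761 − 729)² / 729 = 1.4047
  black: (697 − 729)² / 729 = 1.4047
χ² = 1.4047 + 1.4047 = 2.8094 ≈ 2.809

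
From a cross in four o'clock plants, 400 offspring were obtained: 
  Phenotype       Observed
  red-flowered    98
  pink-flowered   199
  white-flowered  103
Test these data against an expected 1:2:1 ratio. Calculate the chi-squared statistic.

The 1:2:1 ratio has 4 parts, so with N = 400 the expected counts are:
  red-flowered: 400 × 1/4 = 100
  pink-flowered: 400 × 2/4 = 200
  white-flowered: 400 × 1/4 = 100
χ² = Σ (O − E)² / E
  red-flowered: (98 − 100)² / 100 = 0.0400
  pink-flowered: (199 − 200)² / 200 = 0.0050
  white-flowered: (103 − 100)² / 100 = 0.0900
χ² = 0.0400 + 0.0050 + 0.0900 = 0.135

0.135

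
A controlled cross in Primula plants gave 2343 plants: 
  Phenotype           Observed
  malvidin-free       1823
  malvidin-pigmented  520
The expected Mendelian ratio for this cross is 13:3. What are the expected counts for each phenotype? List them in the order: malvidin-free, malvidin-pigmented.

1903.6875, 439.3125

Under the 13:3 hypothesis (Σ ratio = 16, N = 2343):
  malvidin-free: 2343 × 13/16 = 1903.6875
  malvidin-pigmented: 2343 × 3/16 = 439.3125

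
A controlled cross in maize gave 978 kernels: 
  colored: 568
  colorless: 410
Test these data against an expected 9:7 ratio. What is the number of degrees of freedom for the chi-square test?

1

A goodness-of-fit test with 2 phenotype classes has df = 2 − 1 = 1.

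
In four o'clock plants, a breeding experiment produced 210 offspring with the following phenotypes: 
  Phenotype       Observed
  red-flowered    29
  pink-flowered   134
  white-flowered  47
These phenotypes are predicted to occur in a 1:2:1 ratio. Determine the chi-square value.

19.105

Under the 1:2:1 hypothesis (Σ ratio = 4, N = 210):
  red-flowered: 210 × 1/4 = 52.5
  pink-flowered: 210 × 2/4 = 105
  white-flowered: 210 × 1/4 = 52.5
χ² = Σ (O − E)² / E
  red-flowered: (29 − 52.5)² / 52.5 = 10.5190
  pink-flowered: (134 − 105)² / 105 = 8.0095
  white-flowered: (47 − 52.5)² / 52.5 = 0.5762
χ² = 10.5190 + 8.0095 + 0.5762 = 19.1047 ≈ 19.105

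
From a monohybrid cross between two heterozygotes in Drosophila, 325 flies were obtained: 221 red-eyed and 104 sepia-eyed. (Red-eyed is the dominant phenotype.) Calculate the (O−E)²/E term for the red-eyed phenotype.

2.123

For a monohybrid cross between heterozygotes with complete dominance, the expected phenotypic ratio is 3:1.
Under the 3:1 hypothesis (Σ ratio = 4, N = 325):
  red-eyed: 325 × 3/4 = 243.75
  sepia-eyed: 325 × 1/4 = 81.25
Contribution of red-eyed: (221 − 243.75)² / 243.75 = 2.1233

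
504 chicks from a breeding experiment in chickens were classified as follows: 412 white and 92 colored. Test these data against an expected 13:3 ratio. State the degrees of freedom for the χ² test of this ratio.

A goodness-of-fit test with 2 phenotype classes has df = 2 − 1 = 1.

1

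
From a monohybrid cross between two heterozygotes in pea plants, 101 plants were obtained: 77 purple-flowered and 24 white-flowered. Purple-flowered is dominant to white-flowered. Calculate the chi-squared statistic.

0.083

For a monohybrid cross between heterozygotes with complete dominance, the expected phenotypic ratio is 3:1.
Total ratio parts = 4. Expected numbers out of 101:
  purple-flowered: 101 × 3/4 = 75.75
  white-flowered: 101 × 1/4 = 25.25
χ² = Σ (O − E)² / E
  purple-flowered: (77 − 75.75)² / 75.75 = 0.0206
  white-flowered: (24 − 25.25)² / 25.25 = 0.0619
χ² = 0.0206 + 0.0619 = 0.0825 ≈ 0.083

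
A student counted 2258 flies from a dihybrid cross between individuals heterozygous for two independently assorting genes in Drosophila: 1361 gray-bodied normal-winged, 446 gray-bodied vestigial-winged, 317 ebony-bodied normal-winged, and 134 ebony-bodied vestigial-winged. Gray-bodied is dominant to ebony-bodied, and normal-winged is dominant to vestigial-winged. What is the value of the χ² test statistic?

34.798

A dihybrid F₂ with independent assortment and complete dominance at both loci gives a 9:3:3:1 phenotypic ratio.
The 9:3:3:1 ratio has 16 parts, so with N = 2258 the expected counts are:
  gray-bodied normal-winged: 2258 × 9/16 = 1270.125
  gray-bodied vestigial-winged: 2258 × 3/16 = 423.375
  ebony-bodied normal-winged: 2258 × 3/16 = 423.375
  ebony-bodied vestigial-winged: 2258 × 1/16 = 141.125
χ² = Σ (O − E)² / E
  gray-bodied normal-winged: (1361 − 1270.125)² / 1270.125 = 6.5019
  gray-bodied vestigial-winged: (446 − 423.375)² / 423.375 = 1.2091
  ebony-bodied normal-winged: (317 − 423.375)² / 423.375 = 26.7272
  ebony-bodied vestigial-winged: (134 − 141.125)² / 141.125 = 0.3597
χ² = 6.5019 + 1.2091 + 26.7272 + 0.3597 = 34.7979 ≈ 34.798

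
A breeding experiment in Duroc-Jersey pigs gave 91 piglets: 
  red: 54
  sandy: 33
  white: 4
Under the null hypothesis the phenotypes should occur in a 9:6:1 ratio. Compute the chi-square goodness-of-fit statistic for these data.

0.692

Expected counts for N = 91 under a 9:6:1 ratio (total parts = 16):
  red: 91 × 9/16 = 51.1875
  sandy: 91 × 6/16 = 34.125
  white: 91 × 1/16 = 5.6875
χ² = Σ (O − E)² / E
  red: (54 − 51.1875)² / 51.1875 = 0.1545
  sandy: (33 − 34.125)² / 34.125 = 0.0371
  white: (4 − 5.6875)² / 5.6875 = 0.5007
χ² = 0.1545 + 0.0371 + 0.5007 = 0.6923 ≈ 0.692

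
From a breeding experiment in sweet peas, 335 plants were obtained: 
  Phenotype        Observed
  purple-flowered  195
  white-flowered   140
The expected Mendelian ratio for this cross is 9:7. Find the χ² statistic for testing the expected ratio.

0.522

Expected counts for N = 335 under a 9:7 ratio (total parts = 16):
  purple-flowered: 335 × 9/16 = 188.4375
  white-flowered: 335 × 7/16 = 146.5625
χ² = Σ (O − E)² / E
  purple-flowered: (195 − 188.4375)² / 188.4375 = 0.2285
  white-flowered: (140 − 146.5625)² / 146.5625 = 0.2938
χ² = 0.2285 + 0.2938 = 0.5223 ≈ 0.522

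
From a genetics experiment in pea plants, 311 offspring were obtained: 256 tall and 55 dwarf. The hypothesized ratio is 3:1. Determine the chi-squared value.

8.876

Under the 3:1 hypothesis (Σ ratio = 4, N = 311):
  tall: 311 × 3/4 = 233.25
  dwarf: 311 × 1/4 = 77.75
χ² = Σ (O − E)² / E
  tall: (256 − 233.25)² / 233.25 = 2.2189
  dwarf: (55 − 77.75)² / 77.75 = 6.6568
χ² = 2.2189 + 6.6568 = 8.8757 ≈ 8.876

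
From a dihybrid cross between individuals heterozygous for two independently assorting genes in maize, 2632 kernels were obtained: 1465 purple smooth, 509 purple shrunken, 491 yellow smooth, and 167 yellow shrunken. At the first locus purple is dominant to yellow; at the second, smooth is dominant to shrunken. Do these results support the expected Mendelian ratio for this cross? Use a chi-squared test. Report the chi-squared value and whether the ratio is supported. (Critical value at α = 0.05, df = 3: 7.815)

0.700; consistent

A dihybrid F₂ with independent assortment and complete dominance at both loci gives a 9:3:3:1 phenotypic ratio.
The 9:3:3:1 ratio has 16 parts, so with N = 2632 the expected counts are:
  purple smooth: 2632 × 9/16 = 1480.5
  purple shrunken: 2632 × 3/16 = 493.5
  yellow smooth: 2632 × 3/16 = 493.5
  yellow shrunken: 2632 × 1/16 = 164.5
χ² = Σ (O − E)² / E
  purple smooth: (1465 − 1480.5)² / 1480.5 = 0.1623
  purple shrunken: (509 − 493.5)² / 493.5 = 0.4868
  yellow smooth: (491 − 493.5)² / 493.5 = 0.0127
  yellow shrunken: (167 − 164.5)² / 164.5 = 0.0380
χ² = 0.1623 + 0.4868 + 0.0127 + 0.0380 = 0.6998 ≈ 0.700
Degrees of freedom = 4 − 1 = 3; critical value at α = 0.05 is 7.815.
Since 0.700 < 7.815, we fail to reject the null hypothesis — the data are consistent with the 9:3:3:1 ratio.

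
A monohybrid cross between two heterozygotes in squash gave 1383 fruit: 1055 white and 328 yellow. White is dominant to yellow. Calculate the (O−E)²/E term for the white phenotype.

0.304

For a monohybrid cross between heterozygotes with complete dominance, the expected phenotypic ratio is 3:1.
Expected counts for N = 1383 under a 3:1 ratio (total parts = 4):
  white: 1383 × 3/4 = 1037.25
  yellow: 1383 × 1/4 = 345.75
Contribution of white: (1055 − 1037.25)² / 1037.25 = 0.3037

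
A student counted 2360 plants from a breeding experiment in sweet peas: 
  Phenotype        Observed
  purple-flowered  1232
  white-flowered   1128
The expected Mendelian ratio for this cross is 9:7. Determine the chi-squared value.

Under the 9:7 hypothesis (Σ ratio = 16, N = 2360):
  purple-flowered: 2360 × 9/16 = 1327.5
  white-flowered: 2360 × 7/16 = 1032.5
χ² = Σ (O − E)² / E
  purple-flowered: (1232 − 1327.5)² / 1327.5 = 6.8702
  white-flowered: (1128 − 1032.5)² / 1032.5 = 8.8332
χ² = 6.8702 + 8.8332 = 15.7034 ≈ 15.703

15.703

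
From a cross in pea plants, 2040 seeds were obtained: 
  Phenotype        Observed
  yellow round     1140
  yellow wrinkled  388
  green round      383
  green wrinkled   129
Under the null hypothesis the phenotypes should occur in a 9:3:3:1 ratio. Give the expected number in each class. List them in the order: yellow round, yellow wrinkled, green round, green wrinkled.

Expected counts for N = 2040 under a 9:3:3:1 ratio (total parts = 16):
  yellow round: 2040 × 9/16 = 1147.5
  yellow wrinkled: 2040 × 3/16 = 382.5
  green round: 2040 × 3/16 = 382.5
  green wrinkled: 2040 × 1/16 = 127.5

1147.5, 382.5, 382.5, 127.5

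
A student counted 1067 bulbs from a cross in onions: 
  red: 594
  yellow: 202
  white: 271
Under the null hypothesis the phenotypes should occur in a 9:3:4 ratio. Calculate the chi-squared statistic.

The 9:3:4 ratio has 16 parts, so with N = 1067 the expected counts are:
  red: 1067 × 9/16 = 600.1875
  yellow: 1067 × 3/16 = 200.0625
  white: 1067 × 4/16 = 266.75
χ² = Σ (O − E)² / E
  red: (594 − 600.1875)² / 600.1875 = 0.0638
  yellow: (202 − 200.0625)² / 200.0625 = 0.0188
  white: (271 − 266.75)² / 266.75 = 0.0677
χ² = 0.0638 + 0.0188 + 0.0677 = 0.1503 ≈ 0.150

0.150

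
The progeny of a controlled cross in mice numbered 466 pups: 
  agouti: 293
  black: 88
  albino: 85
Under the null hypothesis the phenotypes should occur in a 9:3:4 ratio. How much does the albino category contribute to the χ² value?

8.517

Under the 9:3:4 hypothesis (Σ ratio = 16, N = 466):
  agouti: 466 × 9/16 = 262.125
  black: 466 × 3/16 = 87.375
  albino: 466 × 4/16 = 116.5
Contribution of albino: (85 − 116.5)² / 116.5 = 8.5172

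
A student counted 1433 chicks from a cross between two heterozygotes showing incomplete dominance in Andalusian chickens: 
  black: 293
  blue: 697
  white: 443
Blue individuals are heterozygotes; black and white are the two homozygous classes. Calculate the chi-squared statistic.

With incomplete dominance, a heterozygote × heterozygote cross gives a 1:2:1 phenotypic ratio.
Under the 1:2:1 hypothesis (Σ ratio = 4, N = 1433):
  black: 1433 × 1/4 = 358.25
  blue: 1433 × 2/4 = 716.5
  white: 1433 × 1/4 = 358.25
χ² = Σ (O − E)² / E
  black: (293 − 358.25)² / 358.25 = 11.8843
  blue: (697 − 716.5)² / 716.5 = 0.5307
  white: (443 − 358.25)² / 358.25 = 20.0490
χ² = 11.8843 + 0.5307 + 20.0490 = 32.464

32.464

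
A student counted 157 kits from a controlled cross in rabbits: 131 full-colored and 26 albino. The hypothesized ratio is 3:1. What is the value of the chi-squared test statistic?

The 3:1 ratio has 4 parts, so with N = 157 the expected counts are:
  full-colored: 157 × 3/4 = 117.75
  albino: 157 × 1/4 = 39.25
χ² = Σ (O − E)² / E
  full-colored: (131 − 117.75)² / 117.75 = 1.4910
  albino: (26 − 39.25)² / 39.25 = 4.4729
χ² = 1.4910 + 4.4729 = 5.9639 ≈ 5.964

5.964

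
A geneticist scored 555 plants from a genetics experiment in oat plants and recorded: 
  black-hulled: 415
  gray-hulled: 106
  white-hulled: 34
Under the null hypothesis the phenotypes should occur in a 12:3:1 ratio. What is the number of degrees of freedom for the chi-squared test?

A goodness-of-fit test with 3 phenotype classes has df = 3 − 1 = 2.

2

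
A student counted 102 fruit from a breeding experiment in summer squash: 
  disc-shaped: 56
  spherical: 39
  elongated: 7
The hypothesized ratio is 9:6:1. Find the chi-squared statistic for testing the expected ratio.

The 9:6:1 ratio has 16 parts, so with N = 102 the expected counts are:
  disc-shaped: 102 × 9/16 = 57.375
  spherical: 102 × 6/16 = 38.25
  elongated: 102 × 1/16 = 6.375
χ² = Σ (O − E)² / E
  disc-shaped: (56 − 57.375)² / 57.375 = 0.0330
  spherical: (39 − 38.25)² / 38.25 = 0.0147
  elongated: (7 − 6.375)² / 6.375 = 0.0613
χ² = 0.0330 + 0.0147 + 0.0613 = 0.109

0.109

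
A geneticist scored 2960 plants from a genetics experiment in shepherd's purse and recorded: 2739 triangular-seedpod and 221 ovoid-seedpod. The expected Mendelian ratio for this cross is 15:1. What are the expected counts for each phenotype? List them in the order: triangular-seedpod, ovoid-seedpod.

The 15:1 ratio has 16 parts, so with N = 2960 the expected counts are:
  triangular-seedpod: 2960 × 15/16 = 2775
  ovoid-seedpod: 2960 × 1/16 = 185

2775, 185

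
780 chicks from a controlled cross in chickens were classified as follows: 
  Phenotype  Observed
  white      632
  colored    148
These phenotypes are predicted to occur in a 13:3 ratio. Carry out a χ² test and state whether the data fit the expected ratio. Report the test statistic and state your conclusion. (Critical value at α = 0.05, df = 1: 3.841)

Expected counts for N = 780 under a 13:3 ratio (total parts = 16):
  white: 780 × 13/16 = 633.75
  colored: 780 × 3/16 = 146.25
χ² = Σ (O − E)² / E
  white: (632 − 633.75)² / 633.75 = 0.0048
  colored: (148 − 146.25)² / 146.25 = 0.0209
χ² = 0.0048 + 0.0209 = 0.0257 ≈ 0.026
Degrees of freedom = 2 − 1 = 1; critical value at α = 0.05 is 3.841.
Since 0.026 < 3.841, we fail to reject the null hypothesis — the data are consistent with the 13:3 ratio.

0.026; consistent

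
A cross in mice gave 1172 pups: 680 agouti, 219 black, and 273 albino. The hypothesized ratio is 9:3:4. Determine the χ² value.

Under the 9:3:4 hypothesis (Σ ratio = 16, N = 1172):
  agouti: 1172 × 9/16 = 659.25
  black: 1172 × 3/16 = 219.75
  albino: 1172 × 4/16 = 293
χ² = Σ (O − E)² / E
  agouti: (680 − 659.25)² / 659.25 = 0.6531
  black: (219 − 219.75)² / 219.75 = 0.0026
  albino: (273 − 293)² / 293 = 1.3652
χ² = 0.6531 + 0.0026 + 1.3652 = 2.0209 ≈ 2.021

2.021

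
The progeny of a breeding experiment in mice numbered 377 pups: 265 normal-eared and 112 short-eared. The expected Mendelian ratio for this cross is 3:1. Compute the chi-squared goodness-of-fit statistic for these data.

Expected counts for N = 377 under a 3:1 ratio (total parts = 4):
  normal-eared: 377 × 3/4 = 282.75
  short-eared: 377 × 1/4 = 94.25
χ² = Σ (O − E)² / E
  normal-eared: (265 − 282.75)² / 282.75 = 1.1143
  short-eared: (112 − 94.25)² / 94.25 = 3.3428
χ² = 1.1143 + 3.3428 = 4.4571 ≈ 4.457

4.457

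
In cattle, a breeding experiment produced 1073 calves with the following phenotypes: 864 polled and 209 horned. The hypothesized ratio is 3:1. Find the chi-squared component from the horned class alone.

Total ratio parts = 4. Expected numbers out of 1073:
  polled: 1073 × 3/4 = 804.75
  horned: 1073 × 1/4 = 268.25
Contribution of horned: (209 − 268.25)² / 268.25 = 13.0869

13.087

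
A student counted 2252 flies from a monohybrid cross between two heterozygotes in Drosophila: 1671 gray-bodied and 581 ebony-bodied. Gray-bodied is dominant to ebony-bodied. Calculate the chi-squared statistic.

0.767

For a monohybrid cross between heterozygotes with complete dominance, the expected phenotypic ratio is 3:1.
The 3:1 ratio has 4 parts, so with N = 2252 the expected counts are:
  gray-bodied: 2252 × 3/4 = 1689
  ebony-bodied: 2252 × 1/4 = 563
χ² = Σ (O − E)² / E
  gray-bodied: (1671 − 1689)² / 1689 = 0.1918
  ebony-bodied: (581 − 563)² / 563 = 0.5755
χ² = 0.1918 + 0.5755 = 0.7673 ≈ 0.767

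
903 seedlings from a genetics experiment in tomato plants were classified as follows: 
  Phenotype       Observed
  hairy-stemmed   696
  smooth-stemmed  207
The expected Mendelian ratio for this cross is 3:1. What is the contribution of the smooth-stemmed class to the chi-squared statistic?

Expected counts for N = 903 under a 3:1 ratio (total parts = 4):
  hairy-stemmed: 903 × 3/4 = 677.25
  smooth-stemmed: 903 × 1/4 = 225.75
Contribution of smooth-stemmed: (207 − 225.75)² / 225.75 = 1.5573

1.557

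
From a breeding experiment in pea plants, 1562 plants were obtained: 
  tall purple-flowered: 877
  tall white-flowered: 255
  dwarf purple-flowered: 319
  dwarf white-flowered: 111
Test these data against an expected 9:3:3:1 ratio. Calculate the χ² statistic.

9.064

The 9:3:3:1 ratio has 16 parts, so with N = 1562 the expected counts are:
  tall purple-flowered: 1562 × 9/16 = 878.625
  tall white-flowered: 1562 × 3/16 = 292.875
  dwarf purple-flowered: 1562 × 3/16 = 292.875
  dwarf white-flowered: 1562 × 1/16 = 97.625
χ² = Σ (O − E)² / E
  tall purple-flowered: (877 − 878.625)² / 878.625 = 0.0030
  tall white-flowered: (255 − 292.875)² / 292.875 = 4.8980
  dwarf purple-flowered: (319 − 292.875)² / 292.875 = 2.3304
  dwarf white-flowered: (111 − 97.625)² / 97.625 = 1.8324
χ² = 0.0030 + 4.8980 + 2.3304 + 1.8324 = 9.0638 ≈ 9.064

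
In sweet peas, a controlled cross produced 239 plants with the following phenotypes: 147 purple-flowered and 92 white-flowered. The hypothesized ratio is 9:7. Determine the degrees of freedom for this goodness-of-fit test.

A goodness-of-fit test with 2 phenotype classes has df = 2 − 1 = 1.

1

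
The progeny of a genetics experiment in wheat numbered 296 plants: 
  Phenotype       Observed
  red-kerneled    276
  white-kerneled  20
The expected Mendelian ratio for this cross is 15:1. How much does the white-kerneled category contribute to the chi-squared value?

0.122

Under the 15:1 hypothesis (Σ ratio = 16, N = 296):
  red-kerneled: 296 × 15/16 = 277.5
  white-kerneled: 296 × 1/16 = 18.5
Contribution of white-kerneled: (20 − 18.5)² / 18.5 = 0.1216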